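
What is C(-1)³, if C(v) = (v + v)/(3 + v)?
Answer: -1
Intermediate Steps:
C(v) = 2*v/(3 + v) (C(v) = (2*v)/(3 + v) = 2*v/(3 + v))
C(-1)³ = (2*(-1)/(3 - 1))³ = (2*(-1)/2)³ = (2*(-1)*(½))³ = (-1)³ = -1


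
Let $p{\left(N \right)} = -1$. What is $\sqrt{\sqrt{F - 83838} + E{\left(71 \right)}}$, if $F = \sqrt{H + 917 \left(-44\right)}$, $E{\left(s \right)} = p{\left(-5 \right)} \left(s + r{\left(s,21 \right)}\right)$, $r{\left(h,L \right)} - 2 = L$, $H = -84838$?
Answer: $\sqrt{-94 + \sqrt{-83838 + i \sqrt{125186}}} \approx 10.268 + 14.1 i$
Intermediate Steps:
$r{\left(h,L \right)} = 2 + L$
$E{\left(s \right)} = -23 - s$ ($E{\left(s \right)} = - (s + \left(2 + 21\right)) = - (s + 23) = - (23 + s) = -23 - s$)
$F = i \sqrt{125186}$ ($F = \sqrt{-84838 + 917 \left(-44\right)} = \sqrt{-84838 - 40348} = \sqrt{-125186} = i \sqrt{125186} \approx 353.82 i$)
$\sqrt{\sqrt{F - 83838} + E{\left(71 \right)}} = \sqrt{\sqrt{i \sqrt{125186} - 83838} - 94} = \sqrt{\sqrt{-83838 + i \sqrt{125186}} - 94} = \sqrt{-94 + \sqrt{-83838 + i \sqrt{125186}}}$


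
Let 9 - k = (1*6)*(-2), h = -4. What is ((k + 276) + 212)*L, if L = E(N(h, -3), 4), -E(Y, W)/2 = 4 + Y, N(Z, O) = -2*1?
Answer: -2036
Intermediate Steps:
N(Z, O) = -2
E(Y, W) = -8 - 2*Y (E(Y, W) = -2*(4 + Y) = -8 - 2*Y)
L = -4 (L = -8 - 2*(-2) = -8 + 4 = -4)
k = 21 (k = 9 - 1*6*(-2) = 9 - 6*(-2) = 9 - 1*(-12) = 9 + 12 = 21)
((k + 276) + 212)*L = ((21 + 276) + 212)*(-4) = (297 + 212)*(-4) = 509*(-4) = -2036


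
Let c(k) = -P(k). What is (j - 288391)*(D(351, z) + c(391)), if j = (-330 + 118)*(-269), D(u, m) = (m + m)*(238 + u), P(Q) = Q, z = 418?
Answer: -113833603719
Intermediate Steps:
D(u, m) = 2*m*(238 + u) (D(u, m) = (2*m)*(238 + u) = 2*m*(238 + u))
j = 57028 (j = -212*(-269) = 57028)
c(k) = -k
(j - 288391)*(D(351, z) + c(391)) = (57028 - 288391)*(2*418*(238 + 351) - 1*391) = -231363*(2*418*589 - 391) = -231363*(492404 - 391) = -231363*492013 = -113833603719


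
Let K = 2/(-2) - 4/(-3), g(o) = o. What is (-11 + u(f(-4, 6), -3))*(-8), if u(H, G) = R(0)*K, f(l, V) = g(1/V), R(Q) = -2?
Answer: 280/3 ≈ 93.333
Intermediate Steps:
f(l, V) = 1/V
K = 1/3 (K = 2*(-1/2) - 4*(-1/3) = -1 + 4/3 = 1/3 ≈ 0.33333)
u(H, G) = -2/3 (u(H, G) = -2*1/3 = -2/3)
(-11 + u(f(-4, 6), -3))*(-8) = (-11 - 2/3)*(-8) = -35/3*(-8) = 280/3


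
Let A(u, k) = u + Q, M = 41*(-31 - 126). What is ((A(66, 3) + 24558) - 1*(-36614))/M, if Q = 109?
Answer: -61347/6437 ≈ -9.5304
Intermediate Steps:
M = -6437 (M = 41*(-157) = -6437)
A(u, k) = 109 + u (A(u, k) = u + 109 = 109 + u)
((A(66, 3) + 24558) - 1*(-36614))/M = (((109 + 66) + 24558) - 1*(-36614))/(-6437) = ((175 + 24558) + 36614)*(-1/6437) = (24733 + 36614)*(-1/6437) = 61347*(-1/6437) = -61347/6437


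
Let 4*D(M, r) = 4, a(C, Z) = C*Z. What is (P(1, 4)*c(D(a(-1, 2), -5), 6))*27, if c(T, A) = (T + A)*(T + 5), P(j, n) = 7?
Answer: 7938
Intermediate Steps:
D(M, r) = 1 (D(M, r) = (¼)*4 = 1)
c(T, A) = (5 + T)*(A + T) (c(T, A) = (A + T)*(5 + T) = (5 + T)*(A + T))
(P(1, 4)*c(D(a(-1, 2), -5), 6))*27 = (7*(1² + 5*6 + 5*1 + 6*1))*27 = (7*(1 + 30 + 5 + 6))*27 = (7*42)*27 = 294*27 = 7938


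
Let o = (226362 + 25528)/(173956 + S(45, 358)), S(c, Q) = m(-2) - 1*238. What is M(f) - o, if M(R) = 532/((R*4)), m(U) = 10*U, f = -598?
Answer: -86866027/51935702 ≈ -1.6726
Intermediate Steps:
S(c, Q) = -258 (S(c, Q) = 10*(-2) - 1*238 = -20 - 238 = -258)
M(R) = 133/R (M(R) = 532/((4*R)) = 532*(1/(4*R)) = 133/R)
o = 125945/86849 (o = (226362 + 25528)/(173956 - 258) = 251890/173698 = 251890*(1/173698) = 125945/86849 ≈ 1.4502)
M(f) - o = 133/(-598) - 1*125945/86849 = 133*(-1/598) - 125945/86849 = -133/598 - 125945/86849 = -86866027/51935702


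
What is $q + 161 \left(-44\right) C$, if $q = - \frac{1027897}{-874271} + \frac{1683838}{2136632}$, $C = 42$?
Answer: $- \frac{277888632798066307}{933997697636} \approx -2.9753 \cdot 10^{5}$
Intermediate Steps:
$q = \frac{1834184177501}{933997697636}$ ($q = \left(-1027897\right) \left(- \frac{1}{874271}\right) + 1683838 \cdot \frac{1}{2136632} = \frac{1027897}{874271} + \frac{841919}{1068316} = \frac{1834184177501}{933997697636} \approx 1.9638$)
$q + 161 \left(-44\right) C = \frac{1834184177501}{933997697636} + 161 \left(-44\right) 42 = \frac{1834184177501}{933997697636} - 297528 = - \frac{277888632798066307}{933997697636}$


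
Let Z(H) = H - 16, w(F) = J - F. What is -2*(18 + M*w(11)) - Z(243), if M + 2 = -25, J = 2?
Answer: -749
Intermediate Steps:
M = -27 (M = -2 - 25 = -27)
w(F) = 2 - F
Z(H) = -16 + H
-2*(18 + M*w(11)) - Z(243) = -2*(18 - 27*(2 - 1*11)) - (-16 + 243) = -2*(18 - 27*(2 - 11)) - 1*227 = -2*(18 - 27*(-9)) - 227 = -2*(18 + 243) - 227 = -2*261 - 227 = -522 - 227 = -749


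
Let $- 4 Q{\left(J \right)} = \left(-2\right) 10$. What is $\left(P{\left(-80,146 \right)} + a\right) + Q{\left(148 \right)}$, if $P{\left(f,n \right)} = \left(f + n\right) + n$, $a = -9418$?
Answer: $-9201$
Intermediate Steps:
$Q{\left(J \right)} = 5$ ($Q{\left(J \right)} = - \frac{\left(-2\right) 10}{4} = \left(- \frac{1}{4}\right) \left(-20\right) = 5$)
$P{\left(f,n \right)} = f + 2 n$
$\left(P{\left(-80,146 \right)} + a\right) + Q{\left(148 \right)} = \left(\left(-80 + 2 \cdot 146\right) - 9418\right) + 5 = \left(\left(-80 + 292\right) - 9418\right) + 5 = \left(212 - 9418\right) + 5 = -9206 + 5 = -9201$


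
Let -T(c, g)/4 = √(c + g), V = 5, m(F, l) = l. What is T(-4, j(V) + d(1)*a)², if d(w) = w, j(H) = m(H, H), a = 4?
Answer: 80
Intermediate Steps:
j(H) = H
T(c, g) = -4*√(c + g)
T(-4, j(V) + d(1)*a)² = (-4*√(-4 + (5 + 1*4)))² = (-4*√(-4 + (5 + 4)))² = (-4*√(-4 + 9))² = (-4*√5)² = 80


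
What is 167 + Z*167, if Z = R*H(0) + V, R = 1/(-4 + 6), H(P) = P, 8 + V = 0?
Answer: -1169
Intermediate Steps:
V = -8 (V = -8 + 0 = -8)
R = ½ (R = 1/2 = ½ ≈ 0.50000)
Z = -8 (Z = (½)*0 - 8 = 0 - 8 = -8)
167 + Z*167 = 167 - 8*167 = 167 - 1336 = -1169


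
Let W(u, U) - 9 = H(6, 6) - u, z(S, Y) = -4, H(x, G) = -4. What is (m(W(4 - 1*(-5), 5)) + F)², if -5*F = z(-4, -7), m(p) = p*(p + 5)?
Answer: 256/25 ≈ 10.240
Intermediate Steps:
W(u, U) = 5 - u (W(u, U) = 9 + (-4 - u) = 5 - u)
m(p) = p*(5 + p)
F = ⅘ (F = -⅕*(-4) = ⅘ ≈ 0.80000)
(m(W(4 - 1*(-5), 5)) + F)² = ((5 - (4 - 1*(-5)))*(5 + (5 - (4 - 1*(-5)))) + ⅘)² = ((5 - (4 + 5))*(5 + (5 - (4 + 5))) + ⅘)² = ((5 - 1*9)*(5 + (5 - 1*9)) + ⅘)² = ((5 - 9)*(5 + (5 - 9)) + ⅘)² = (-4*(5 - 4) + ⅘)² = (-4*1 + ⅘)² = (-4 + ⅘)² = (-16/5)² = 256/25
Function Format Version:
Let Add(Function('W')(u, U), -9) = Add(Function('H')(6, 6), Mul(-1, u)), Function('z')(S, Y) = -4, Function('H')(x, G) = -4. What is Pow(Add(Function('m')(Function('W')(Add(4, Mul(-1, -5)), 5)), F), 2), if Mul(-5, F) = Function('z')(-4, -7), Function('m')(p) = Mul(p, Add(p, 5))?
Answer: Rational(256, 25) ≈ 10.240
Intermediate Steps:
Function('W')(u, U) = Add(5, Mul(-1, u)) (Function('W')(u, U) = Add(9, Add(-4, Mul(-1, u))) = Add(5, Mul(-1, u)))
Function('m')(p) = Mul(p, Add(5, p))
F = Rational(4, 5) (F = Mul(Rational(-1, 5), -4) = Rational(4, 5) ≈ 0.80000)
Pow(Add(Function('m')(Function('W')(Add(4, Mul(-1, -5)), 5)), F), 2) = Pow(Add(Mul(Add(5, Mul(-1, Add(4, Mul(-1, -5)))), Add(5, Add(5, Mul(-1, Add(4, Mul(-1, -5)))))), Rational(4, 5)), 2) = Pow(Add(Mul(Add(5, Mul(-1, Add(4, 5))), Add(5, Add(5, Mul(-1, Add(4, 5))))), Rational(4, 5)), 2) = Pow(Add(Mul(Add(5, Mul(-1, 9)), Add(5, Add(5, Mul(-1, 9)))), Rational(4, 5)), 2) = Pow(Add(Mul(Add(5, -9), Add(5, Add(5, -9))), Rational(4, 5)), 2) = Pow(Add(Mul(-4, Add(5, -4)), Rational(4, 5)), 2) = Pow(Add(Mul(-4, 1), Rational(4, 5)), 2) = Pow(Add(-4, Rational(4, 5)), 2) = Pow(Rational(-16, 5), 2) = Rational(256, 25)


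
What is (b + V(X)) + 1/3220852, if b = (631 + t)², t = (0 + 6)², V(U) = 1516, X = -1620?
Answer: 1437804437061/3220852 ≈ 4.4641e+5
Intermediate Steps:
t = 36 (t = 6² = 36)
b = 444889 (b = (631 + 36)² = 667² = 444889)
(b + V(X)) + 1/3220852 = (444889 + 1516) + 1/3220852 = 446405 + 1/3220852 = 1437804437061/3220852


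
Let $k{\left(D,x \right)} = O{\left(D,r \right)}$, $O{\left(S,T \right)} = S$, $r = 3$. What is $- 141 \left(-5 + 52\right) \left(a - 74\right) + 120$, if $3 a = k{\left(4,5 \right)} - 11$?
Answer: $505981$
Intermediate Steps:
$k{\left(D,x \right)} = D$
$a = - \frac{7}{3}$ ($a = \frac{4 - 11}{3} = \frac{1}{3} \left(-7\right) = - \frac{7}{3} \approx -2.3333$)
$- 141 \left(-5 + 52\right) \left(a - 74\right) + 120 = - 141 \left(-5 + 52\right) \left(- \frac{7}{3} - 74\right) + 120 = - 141 \cdot 47 \left(- \frac{229}{3}\right) + 120 = \left(-141\right) \left(- \frac{10763}{3}\right) + 120 = 505861 + 120 = 505981$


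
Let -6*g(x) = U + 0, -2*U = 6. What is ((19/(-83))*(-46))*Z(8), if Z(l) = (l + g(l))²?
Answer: 126293/166 ≈ 760.80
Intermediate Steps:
U = -3 (U = -½*6 = -3)
g(x) = ½ (g(x) = -(-3 + 0)/6 = -⅙*(-3) = ½)
Z(l) = (½ + l)² (Z(l) = (l + ½)² = (½ + l)²)
((19/(-83))*(-46))*Z(8) = ((19/(-83))*(-46))*((1 + 2*8)²/4) = ((19*(-1/83))*(-46))*((1 + 16)²/4) = (-19/83*(-46))*((¼)*17²) = 874*((¼)*289)/83 = (874/83)*(289/4) = 126293/166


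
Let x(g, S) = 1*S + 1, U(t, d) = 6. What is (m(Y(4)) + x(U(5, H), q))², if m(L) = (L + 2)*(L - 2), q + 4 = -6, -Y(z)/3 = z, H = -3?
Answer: 17161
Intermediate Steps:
Y(z) = -3*z
q = -10 (q = -4 - 6 = -10)
x(g, S) = 1 + S (x(g, S) = S + 1 = 1 + S)
m(L) = (-2 + L)*(2 + L) (m(L) = (2 + L)*(-2 + L) = (-2 + L)*(2 + L))
(m(Y(4)) + x(U(5, H), q))² = ((-4 + (-3*4)²) + (1 - 10))² = ((-4 + (-12)²) - 9)² = ((-4 + 144) - 9)² = (140 - 9)² = 131² = 17161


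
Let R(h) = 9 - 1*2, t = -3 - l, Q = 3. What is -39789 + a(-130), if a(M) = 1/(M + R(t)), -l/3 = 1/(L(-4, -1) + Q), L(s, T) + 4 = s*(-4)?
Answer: -4894048/123 ≈ -39789.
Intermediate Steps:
L(s, T) = -4 - 4*s (L(s, T) = -4 + s*(-4) = -4 - 4*s)
l = -1/5 (l = -3/((-4 - 4*(-4)) + 3) = -3/((-4 + 16) + 3) = -3/(12 + 3) = -3/15 = -3*1/15 = -1/5 ≈ -0.20000)
t = -14/5 (t = -3 - 1*(-1/5) = -3 + 1/5 = -14/5 ≈ -2.8000)
R(h) = 7 (R(h) = 9 - 2 = 7)
a(M) = 1/(7 + M) (a(M) = 1/(M + 7) = 1/(7 + M))
-39789 + a(-130) = -39789 + 1/(7 - 130) = -39789 + 1/(-123) = -39789 - 1/123 = -4894048/123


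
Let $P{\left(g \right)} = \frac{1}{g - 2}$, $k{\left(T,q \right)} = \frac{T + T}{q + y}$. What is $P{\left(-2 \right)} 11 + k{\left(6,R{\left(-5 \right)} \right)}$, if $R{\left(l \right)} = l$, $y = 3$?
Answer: $- \frac{35}{4} \approx -8.75$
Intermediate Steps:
$k{\left(T,q \right)} = \frac{2 T}{3 + q}$ ($k{\left(T,q \right)} = \frac{T + T}{q + 3} = \frac{2 T}{3 + q}$)
$P{\left(g \right)} = \frac{1}{-2 + g}$
$P{\left(-2 \right)} 11 + k{\left(6,R{\left(-5 \right)} \right)} = \frac{1}{-2 - 2} \cdot 11 + 2 \cdot 6 \frac{1}{3 - 5} = \frac{1}{-4} \cdot 11 + 2 \cdot 6 \frac{1}{-2} = \left(- \frac{1}{4}\right) 11 + 2 \cdot 6 \left(- \frac{1}{2}\right) = - \frac{11}{4} - 6 = - \frac{35}{4}$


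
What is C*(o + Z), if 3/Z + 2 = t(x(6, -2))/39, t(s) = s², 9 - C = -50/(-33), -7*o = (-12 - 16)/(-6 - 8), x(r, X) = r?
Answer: -10621/462 ≈ -22.989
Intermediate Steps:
o = -2/7 (o = -(-12 - 16)/(7*(-6 - 8)) = -(-4)/(-14) = -(-4)*(-1)/14 = -⅐*2 = -2/7 ≈ -0.28571)
C = 247/33 (C = 9 - (-50)/(-33) = 9 - (-50)*(-1)/33 = 9 - 1*50/33 = 9 - 50/33 = 247/33 ≈ 7.4848)
Z = -39/14 (Z = 3/(-2 + 6²/39) = 3/(-2 + 36*(1/39)) = 3/(-2 + 12/13) = 3/(-14/13) = 3*(-13/14) = -39/14 ≈ -2.7857)
C*(o + Z) = 247*(-2/7 - 39/14)/33 = (247/33)*(-43/14) = -10621/462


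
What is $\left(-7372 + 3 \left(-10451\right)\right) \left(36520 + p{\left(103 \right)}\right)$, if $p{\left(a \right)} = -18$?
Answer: $-1413539950$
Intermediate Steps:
$\left(-7372 + 3 \left(-10451\right)\right) \left(36520 + p{\left(103 \right)}\right) = \left(-7372 + 3 \left(-10451\right)\right) \left(36520 - 18\right) = \left(-7372 - 31353\right) 36502 = \left(-38725\right) 36502 = -1413539950$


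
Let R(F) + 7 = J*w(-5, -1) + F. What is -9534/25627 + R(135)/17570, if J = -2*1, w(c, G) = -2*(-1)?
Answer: -1676884/4594555 ≈ -0.36497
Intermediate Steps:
w(c, G) = 2
J = -2
R(F) = -11 + F (R(F) = -7 + (-2*2 + F) = -7 + (-4 + F) = -11 + F)
-9534/25627 + R(135)/17570 = -9534/25627 + (-11 + 135)/17570 = -9534*1/25627 + 124*(1/17570) = -1362/3661 + 62/8785 = -1676884/4594555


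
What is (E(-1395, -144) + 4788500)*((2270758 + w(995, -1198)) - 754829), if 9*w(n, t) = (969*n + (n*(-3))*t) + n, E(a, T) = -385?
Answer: 87069673530215/9 ≈ 9.6744e+12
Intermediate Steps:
w(n, t) = 970*n/9 - n*t/3 (w(n, t) = ((969*n + (n*(-3))*t) + n)/9 = ((969*n + (-3*n)*t) + n)/9 = ((969*n - 3*n*t) + n)/9 = (970*n - 3*n*t)/9 = 970*n/9 - n*t/3)
(E(-1395, -144) + 4788500)*((2270758 + w(995, -1198)) - 754829) = (-385 + 4788500)*((2270758 + (1/9)*995*(970 - 3*(-1198))) - 754829) = 4788115*((2270758 + (1/9)*995*(970 + 3594)) - 754829) = 4788115*((2270758 + (1/9)*995*4564) - 754829) = 4788115*((2270758 + 4541180/9) - 754829) = 4788115*(24978002/9 - 754829) = 4788115*(18184541/9) = 87069673530215/9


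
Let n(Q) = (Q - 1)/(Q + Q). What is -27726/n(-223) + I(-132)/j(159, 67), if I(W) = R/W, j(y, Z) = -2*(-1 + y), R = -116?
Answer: -8059407949/145992 ≈ -55204.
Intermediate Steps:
j(y, Z) = 2 - 2*y
I(W) = -116/W
n(Q) = (-1 + Q)/(2*Q) (n(Q) = (-1 + Q)/((2*Q)) = (-1 + Q)*(1/(2*Q)) = (-1 + Q)/(2*Q))
-27726/n(-223) + I(-132)/j(159, 67) = -27726*(-446/(-1 - 223)) + (-116/(-132))/(2 - 2*159) = -27726/((1/2)*(-1/223)*(-224)) + (-116*(-1/132))/(2 - 318) = -27726/112/223 + (29/33)/(-316) = -27726*223/112 + (29/33)*(-1/316) = -3091449/56 - 29/10428 = -8059407949/145992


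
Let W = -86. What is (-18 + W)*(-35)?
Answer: 3640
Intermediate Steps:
(-18 + W)*(-35) = (-18 - 86)*(-35) = -104*(-35) = 3640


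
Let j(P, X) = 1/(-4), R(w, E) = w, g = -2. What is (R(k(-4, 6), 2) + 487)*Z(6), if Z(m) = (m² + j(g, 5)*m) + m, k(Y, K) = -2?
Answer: 39285/2 ≈ 19643.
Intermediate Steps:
j(P, X) = -¼
Z(m) = m² + 3*m/4 (Z(m) = (m² - m/4) + m = m² + 3*m/4)
(R(k(-4, 6), 2) + 487)*Z(6) = (-2 + 487)*((¼)*6*(3 + 4*6)) = 485*((¼)*6*(3 + 24)) = 485*((¼)*6*27) = 485*(81/2) = 39285/2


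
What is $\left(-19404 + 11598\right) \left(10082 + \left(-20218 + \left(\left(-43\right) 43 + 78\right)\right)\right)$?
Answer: $92946042$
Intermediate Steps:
$\left(-19404 + 11598\right) \left(10082 + \left(-20218 + \left(\left(-43\right) 43 + 78\right)\right)\right) = - 7806 \left(10082 + \left(-20218 + \left(-1849 + 78\right)\right)\right) = - 7806 \left(10082 - 21989\right) = \left(-7806\right) \left(-11907\right) = 92946042$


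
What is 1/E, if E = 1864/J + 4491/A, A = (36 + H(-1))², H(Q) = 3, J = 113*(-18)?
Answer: 171873/349975 ≈ 0.49110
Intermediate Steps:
J = -2034
A = 1521 (A = (36 + 3)² = 39² = 1521)
E = 349975/171873 (E = 1864/(-2034) + 4491/1521 = 1864*(-1/2034) + 4491*(1/1521) = -932/1017 + 499/169 = 349975/171873 ≈ 2.0362)
1/E = 1/(349975/171873) = 171873/349975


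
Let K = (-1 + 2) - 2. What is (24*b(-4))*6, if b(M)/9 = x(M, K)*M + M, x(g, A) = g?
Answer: 15552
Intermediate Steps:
K = -1 (K = 1 - 2 = -1)
b(M) = 9*M + 9*M² (b(M) = 9*(M*M + M) = 9*(M² + M) = 9*(M + M²) = 9*M + 9*M²)
(24*b(-4))*6 = (24*(9*(-4)*(1 - 4)))*6 = (24*(9*(-4)*(-3)))*6 = (24*108)*6 = 2592*6 = 15552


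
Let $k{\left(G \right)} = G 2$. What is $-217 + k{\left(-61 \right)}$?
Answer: $-339$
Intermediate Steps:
$k{\left(G \right)} = 2 G$
$-217 + k{\left(-61 \right)} = -217 + 2 \left(-61\right) = -217 - 122 = -339$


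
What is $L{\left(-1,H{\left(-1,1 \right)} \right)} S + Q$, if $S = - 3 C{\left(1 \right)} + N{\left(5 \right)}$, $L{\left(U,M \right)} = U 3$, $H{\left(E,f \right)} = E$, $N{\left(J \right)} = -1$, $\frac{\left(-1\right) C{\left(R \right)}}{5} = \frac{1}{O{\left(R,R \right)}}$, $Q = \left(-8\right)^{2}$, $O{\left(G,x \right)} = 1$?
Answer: $22$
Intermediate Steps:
$Q = 64$
$C{\left(R \right)} = -5$ ($C{\left(R \right)} = - \frac{5}{1} = \left(-5\right) 1 = -5$)
$L{\left(U,M \right)} = 3 U$
$S = 14$ ($S = \left(-3\right) \left(-5\right) - 1 = 15 - 1 = 14$)
$L{\left(-1,H{\left(-1,1 \right)} \right)} S + Q = 3 \left(-1\right) 14 + 64 = \left(-3\right) 14 + 64 = -42 + 64 = 22$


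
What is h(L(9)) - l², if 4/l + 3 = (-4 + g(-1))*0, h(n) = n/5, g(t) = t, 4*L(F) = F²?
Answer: 409/180 ≈ 2.2722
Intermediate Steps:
L(F) = F²/4
h(n) = n/5 (h(n) = n*(⅕) = n/5)
l = -4/3 (l = 4/(-3 + (-4 - 1)*0) = 4/(-3 - 5*0) = 4/(-3 + 0) = 4/(-3) = 4*(-⅓) = -4/3 ≈ -1.3333)
h(L(9)) - l² = ((¼)*9²)/5 - (-4/3)² = ((¼)*81)/5 - 1*16/9 = (⅕)*(81/4) - 16/9 = 81/20 - 16/9 = 409/180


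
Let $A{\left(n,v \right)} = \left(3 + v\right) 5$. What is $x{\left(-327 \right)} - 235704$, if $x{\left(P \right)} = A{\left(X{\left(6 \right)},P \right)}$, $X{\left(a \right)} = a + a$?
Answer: $-237324$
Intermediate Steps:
$X{\left(a \right)} = 2 a$
$A{\left(n,v \right)} = 15 + 5 v$
$x{\left(P \right)} = 15 + 5 P$
$x{\left(-327 \right)} - 235704 = \left(15 + 5 \left(-327\right)\right) - 235704 = \left(15 - 1635\right) - 235704 = -1620 - 235704 = -237324$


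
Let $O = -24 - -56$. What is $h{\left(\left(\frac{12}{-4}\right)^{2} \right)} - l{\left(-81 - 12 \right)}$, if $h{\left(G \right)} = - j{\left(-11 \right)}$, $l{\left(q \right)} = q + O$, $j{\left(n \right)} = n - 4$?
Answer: $76$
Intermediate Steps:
$O = 32$ ($O = -24 + 56 = 32$)
$j{\left(n \right)} = -4 + n$
$l{\left(q \right)} = 32 + q$ ($l{\left(q \right)} = q + 32 = 32 + q$)
$h{\left(G \right)} = 15$ ($h{\left(G \right)} = - (-4 - 11) = \left(-1\right) \left(-15\right) = 15$)
$h{\left(\left(\frac{12}{-4}\right)^{2} \right)} - l{\left(-81 - 12 \right)} = 15 - \left(32 - 93\right) = 15 - -61 = 15 + 61 = 76$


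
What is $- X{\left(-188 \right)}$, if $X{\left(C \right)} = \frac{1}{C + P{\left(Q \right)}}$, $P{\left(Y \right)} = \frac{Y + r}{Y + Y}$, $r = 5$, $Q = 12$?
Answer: $\frac{24}{4495} \approx 0.0053393$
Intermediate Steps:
$P{\left(Y \right)} = \frac{5 + Y}{2 Y}$ ($P{\left(Y \right)} = \frac{Y + 5}{Y + Y} = \frac{5 + Y}{2 Y}$)
$X{\left(C \right)} = \frac{1}{\frac{17}{24} + C}$ ($X{\left(C \right)} = \frac{1}{C + \frac{5 + 12}{2 \cdot 12}} = \frac{1}{C + \frac{1}{2} \cdot \frac{1}{12} \cdot 17} = \frac{1}{C + \frac{17}{24}} = \frac{1}{\frac{17}{24} + C}$)
$- X{\left(-188 \right)} = - \frac{24}{17 + 24 \left(-188\right)} = - \frac{24}{17 - 4512} = - \frac{24}{-4495} = - \frac{24 \left(-1\right)}{4495} = \left(-1\right) \left(- \frac{24}{4495}\right) = \frac{24}{4495}$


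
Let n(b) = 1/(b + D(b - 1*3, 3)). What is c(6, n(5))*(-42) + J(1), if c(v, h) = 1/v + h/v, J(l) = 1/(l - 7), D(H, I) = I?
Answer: -193/24 ≈ -8.0417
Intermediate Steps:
n(b) = 1/(3 + b) (n(b) = 1/(b + 3) = 1/(3 + b))
J(l) = 1/(-7 + l)
c(v, h) = 1/v + h/v
c(6, n(5))*(-42) + J(1) = ((1 + 1/(3 + 5))/6)*(-42) + 1/(-7 + 1) = ((1 + 1/8)/6)*(-42) + 1/(-6) = ((1 + 1/8)/6)*(-42) - 1/6 = ((1/6)*(9/8))*(-42) - 1/6 = (3/16)*(-42) - 1/6 = -63/8 - 1/6 = -193/24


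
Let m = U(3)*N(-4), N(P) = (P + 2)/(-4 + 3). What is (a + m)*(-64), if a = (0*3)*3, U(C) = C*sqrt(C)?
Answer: -384*sqrt(3) ≈ -665.11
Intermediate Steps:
N(P) = -2 - P (N(P) = (2 + P)/(-1) = (2 + P)*(-1) = -2 - P)
U(C) = C**(3/2)
m = 6*sqrt(3) (m = 3**(3/2)*(-2 - 1*(-4)) = (3*sqrt(3))*(-2 + 4) = (3*sqrt(3))*2 = 6*sqrt(3) ≈ 10.392)
a = 0 (a = 0*3 = 0)
(a + m)*(-64) = (0 + 6*sqrt(3))*(-64) = (6*sqrt(3))*(-64) = -384*sqrt(3)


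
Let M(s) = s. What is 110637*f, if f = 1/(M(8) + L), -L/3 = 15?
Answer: -110637/37 ≈ -2990.2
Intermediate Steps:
L = -45 (L = -3*15 = -45)
f = -1/37 (f = 1/(8 - 45) = 1/(-37) = -1/37 ≈ -0.027027)
110637*f = 110637*(-1/37) = -110637/37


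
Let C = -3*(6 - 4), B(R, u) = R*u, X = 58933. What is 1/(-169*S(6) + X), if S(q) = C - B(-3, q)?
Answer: 1/56905 ≈ 1.7573e-5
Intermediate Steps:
C = -6 (C = -3*2 = -6)
S(q) = -6 + 3*q (S(q) = -6 - (-3)*q = -6 + 3*q)
1/(-169*S(6) + X) = 1/(-169*(-6 + 3*6) + 58933) = 1/(-169*(-6 + 18) + 58933) = 1/(-169*12 + 58933) = 1/(-2028 + 58933) = 1/56905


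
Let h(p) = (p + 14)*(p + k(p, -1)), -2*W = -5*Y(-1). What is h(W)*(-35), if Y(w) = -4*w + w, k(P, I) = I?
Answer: -19565/4 ≈ -4891.3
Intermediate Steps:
Y(w) = -3*w
W = 15/2 (W = -(-5)*(-3*(-1))/2 = -(-5)*3/2 = -½*(-15) = 15/2 ≈ 7.5000)
h(p) = (-1 + p)*(14 + p) (h(p) = (p + 14)*(p - 1) = (14 + p)*(-1 + p) = (-1 + p)*(14 + p))
h(W)*(-35) = (-14 + (15/2)² + 13*(15/2))*(-35) = (-14 + 225/4 + 195/2)*(-35) = (559/4)*(-35) = -19565/4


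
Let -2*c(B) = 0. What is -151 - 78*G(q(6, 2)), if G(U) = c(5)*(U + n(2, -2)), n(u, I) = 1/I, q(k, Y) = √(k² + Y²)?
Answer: -151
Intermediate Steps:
q(k, Y) = √(Y² + k²)
c(B) = 0 (c(B) = -½*0 = 0)
G(U) = 0 (G(U) = 0*(U + 1/(-2)) = 0*(U - ½) = 0*(-½ + U) = 0)
-151 - 78*G(q(6, 2)) = -151 - 78*0 = -151 + 0 = -151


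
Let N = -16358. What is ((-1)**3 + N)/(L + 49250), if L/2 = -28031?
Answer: 16359/6812 ≈ 2.4015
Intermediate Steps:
L = -56062 (L = 2*(-28031) = -56062)
((-1)**3 + N)/(L + 49250) = ((-1)**3 - 16358)/(-56062 + 49250) = (-1 - 16358)/(-6812) = -16359*(-1/6812) = 16359/6812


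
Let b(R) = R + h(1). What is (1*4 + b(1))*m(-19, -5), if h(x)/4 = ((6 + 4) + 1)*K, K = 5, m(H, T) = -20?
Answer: -4500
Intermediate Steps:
h(x) = 220 (h(x) = 4*(((6 + 4) + 1)*5) = 4*((10 + 1)*5) = 4*(11*5) = 4*55 = 220)
b(R) = 220 + R (b(R) = R + 220 = 220 + R)
(1*4 + b(1))*m(-19, -5) = (1*4 + (220 + 1))*(-20) = (4 + 221)*(-20) = 225*(-20) = -4500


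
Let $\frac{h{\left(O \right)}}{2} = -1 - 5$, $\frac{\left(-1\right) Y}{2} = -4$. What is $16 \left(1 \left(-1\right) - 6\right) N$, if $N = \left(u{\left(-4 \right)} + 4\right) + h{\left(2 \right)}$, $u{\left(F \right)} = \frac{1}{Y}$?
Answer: $882$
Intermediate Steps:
$Y = 8$ ($Y = \left(-2\right) \left(-4\right) = 8$)
$h{\left(O \right)} = -12$ ($h{\left(O \right)} = 2 \left(-1 - 5\right) = 2 \left(-6\right) = -12$)
$u{\left(F \right)} = \frac{1}{8}$
$N = - \frac{63}{8}$ ($N = \left(\frac{1}{8} + 4\right) - 12 = \frac{33}{8} - 12 = - \frac{63}{8} \approx -7.875$)
$16 \left(1 \left(-1\right) - 6\right) N = 16 \left(1 \left(-1\right) - 6\right) \left(- \frac{63}{8}\right) = 16 \left(-1 - 6\right) \left(- \frac{63}{8}\right) = 16 \left(-7\right) \left(- \frac{63}{8}\right) = \left(-112\right) \left(- \frac{63}{8}\right) = 882$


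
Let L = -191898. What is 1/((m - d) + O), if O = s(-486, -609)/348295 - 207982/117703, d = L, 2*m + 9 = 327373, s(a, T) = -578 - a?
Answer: 40995366385/14577059929258934 ≈ 2.8123e-6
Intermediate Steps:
m = 163682 (m = -9/2 + (½)*327373 = -9/2 + 327373/2 = 163682)
d = -191898
O = -72449919366/40995366385 (O = (-578 - 1*(-486))/348295 - 207982/117703 = (-578 + 486)*(1/348295) - 207982*1/117703 = -92*1/348295 - 207982/117703 = -92/348295 - 207982/117703 = -72449919366/40995366385 ≈ -1.7673)
1/((m - d) + O) = 1/((163682 - 1*(-191898)) - 72449919366/40995366385) = 1/((163682 + 191898) - 72449919366/40995366385) = 1/(355580 - 72449919366/40995366385) = 1/(14577059929258934/40995366385) = 40995366385/14577059929258934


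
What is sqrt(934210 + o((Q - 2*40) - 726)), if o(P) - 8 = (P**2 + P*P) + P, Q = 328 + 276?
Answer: 2*sqrt(253906) ≈ 1007.8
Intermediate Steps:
Q = 604
o(P) = 8 + P + 2*P**2 (o(P) = 8 + ((P**2 + P*P) + P) = 8 + ((P**2 + P**2) + P) = 8 + (2*P**2 + P) = 8 + (P + 2*P**2) = 8 + P + 2*P**2)
sqrt(934210 + o((Q - 2*40) - 726)) = sqrt(934210 + (8 + ((604 - 2*40) - 726) + 2*((604 - 2*40) - 726)**2)) = sqrt(934210 + (8 + ((604 - 80) - 726) + 2*((604 - 80) - 726)**2)) = sqrt(934210 + (8 + (524 - 726) + 2*(524 - 726)**2)) = sqrt(934210 + (8 - 202 + 2*(-202)**2)) = sqrt(934210 + (8 - 202 + 2*40804)) = sqrt(934210 + (8 - 202 + 81608)) = sqrt(934210 + 81414) = sqrt(1015624) = 2*sqrt(253906)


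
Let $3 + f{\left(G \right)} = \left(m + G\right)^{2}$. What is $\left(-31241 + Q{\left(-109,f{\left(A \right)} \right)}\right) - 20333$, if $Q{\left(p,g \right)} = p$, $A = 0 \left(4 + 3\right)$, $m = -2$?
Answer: $-51683$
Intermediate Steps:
$A = 0$ ($A = 0 \cdot 7 = 0$)
$f{\left(G \right)} = -3 + \left(-2 + G\right)^{2}$
$\left(-31241 + Q{\left(-109,f{\left(A \right)} \right)}\right) - 20333 = \left(-31241 - 109\right) - 20333 = -31350 - 20333 = -51683$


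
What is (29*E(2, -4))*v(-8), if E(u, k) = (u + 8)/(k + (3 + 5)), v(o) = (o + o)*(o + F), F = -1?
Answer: 10440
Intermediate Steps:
v(o) = 2*o*(-1 + o) (v(o) = (o + o)*(o - 1) = (2*o)*(-1 + o) = 2*o*(-1 + o))
E(u, k) = (8 + u)/(8 + k) (E(u, k) = (8 + u)/(k + 8) = (8 + u)/(8 + k))
(29*E(2, -4))*v(-8) = (29*((8 + 2)/(8 - 4)))*(2*(-8)*(-1 - 8)) = (29*(10/4))*(2*(-8)*(-9)) = (29*((¼)*10))*144 = (29*(5/2))*144 = (145/2)*144 = 10440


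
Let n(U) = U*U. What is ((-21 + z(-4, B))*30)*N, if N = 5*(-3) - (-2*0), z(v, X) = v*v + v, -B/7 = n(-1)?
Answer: 4050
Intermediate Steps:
n(U) = U**2
B = -7 (B = -7*(-1)**2 = -7*1 = -7)
z(v, X) = v + v**2 (z(v, X) = v**2 + v = v + v**2)
N = -15 (N = -15 - 0 = -15 - 1*0 = -15 + 0 = -15)
((-21 + z(-4, B))*30)*N = ((-21 - 4*(1 - 4))*30)*(-15) = ((-21 - 4*(-3))*30)*(-15) = ((-21 + 12)*30)*(-15) = -9*30*(-15) = -270*(-15) = 4050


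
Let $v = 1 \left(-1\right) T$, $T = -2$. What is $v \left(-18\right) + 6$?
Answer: $-30$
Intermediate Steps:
$v = 2$ ($v = 1 \left(-1\right) \left(-2\right) = \left(-1\right) \left(-2\right) = 2$)
$v \left(-18\right) + 6 = 2 \left(-18\right) + 6 = -36 + 6 = -30$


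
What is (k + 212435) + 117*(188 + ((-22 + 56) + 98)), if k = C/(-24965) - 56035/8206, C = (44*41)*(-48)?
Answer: 51189401311427/204862790 ≈ 2.4987e+5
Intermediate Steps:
C = -86592 (C = 1804*(-48) = -86592)
k = -688339823/204862790 (k = -86592/(-24965) - 56035/8206 = -86592*(-1/24965) - 56035*1/8206 = 86592/24965 - 56035/8206 = -688339823/204862790 ≈ -3.3600)
(k + 212435) + 117*(188 + ((-22 + 56) + 98)) = (-688339823/204862790 + 212435) + 117*(188 + ((-22 + 56) + 98)) = 43519338453827/204862790 + 117*(188 + (34 + 98)) = 43519338453827/204862790 + 117*(188 + 132) = 43519338453827/204862790 + 117*320 = 43519338453827/204862790 + 37440 = 51189401311427/204862790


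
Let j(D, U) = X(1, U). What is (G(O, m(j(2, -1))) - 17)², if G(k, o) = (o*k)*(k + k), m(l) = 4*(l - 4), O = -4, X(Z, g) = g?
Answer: 431649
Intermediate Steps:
j(D, U) = U
m(l) = -16 + 4*l (m(l) = 4*(-4 + l) = -16 + 4*l)
G(k, o) = 2*o*k² (G(k, o) = (k*o)*(2*k) = 2*o*k²)
(G(O, m(j(2, -1))) - 17)² = (2*(-16 + 4*(-1))*(-4)² - 17)² = (2*(-16 - 4)*16 - 17)² = (2*(-20)*16 - 17)² = (-640 - 17)² = (-657)² = 431649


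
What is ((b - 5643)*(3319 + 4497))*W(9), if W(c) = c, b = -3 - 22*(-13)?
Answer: -377043840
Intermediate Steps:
b = 283 (b = -3 + 286 = 283)
((b - 5643)*(3319 + 4497))*W(9) = ((283 - 5643)*(3319 + 4497))*9 = -5360*7816*9 = -41893760*9 = -377043840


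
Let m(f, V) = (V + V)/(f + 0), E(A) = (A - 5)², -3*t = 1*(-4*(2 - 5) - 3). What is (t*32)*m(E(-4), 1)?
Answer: -64/27 ≈ -2.3704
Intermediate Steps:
t = -3 (t = -(-4*(2 - 5) - 3)/3 = -(-4*(-3) - 3)/3 = -(12 - 3)/3 = -9/3 = -⅓*9 = -3)
E(A) = (-5 + A)²
m(f, V) = 2*V/f (m(f, V) = (2*V)/f = 2*V/f)
(t*32)*m(E(-4), 1) = (-3*32)*(2*1/(-5 - 4)²) = -192/((-9)²) = -192/81 = -96*2/81 = -64/27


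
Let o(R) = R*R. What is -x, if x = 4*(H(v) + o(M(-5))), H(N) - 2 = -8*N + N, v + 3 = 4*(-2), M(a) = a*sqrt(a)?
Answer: 184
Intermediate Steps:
M(a) = a**(3/2)
v = -11 (v = -3 + 4*(-2) = -3 - 8 = -11)
H(N) = 2 - 7*N (H(N) = 2 + (-8*N + N) = 2 - 7*N)
o(R) = R**2
x = -184 (x = 4*((2 - 7*(-11)) + ((-5)**(3/2))**2) = 4*((2 + 77) + (-5*I*sqrt(5))**2) = 4*(79 - 125) = 4*(-46) = -184)
-x = -1*(-184) = 184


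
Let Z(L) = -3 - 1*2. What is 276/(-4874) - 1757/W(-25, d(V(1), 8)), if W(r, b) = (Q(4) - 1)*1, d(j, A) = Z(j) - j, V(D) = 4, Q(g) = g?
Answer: -4282223/7311 ≈ -585.72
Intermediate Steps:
Z(L) = -5 (Z(L) = -3 - 2 = -5)
d(j, A) = -5 - j
W(r, b) = 3 (W(r, b) = (4 - 1)*1 = 3*1 = 3)
276/(-4874) - 1757/W(-25, d(V(1), 8)) = 276/(-4874) - 1757/3 = 276*(-1/4874) - 1757*⅓ = -138/2437 - 1757/3 = -4282223/7311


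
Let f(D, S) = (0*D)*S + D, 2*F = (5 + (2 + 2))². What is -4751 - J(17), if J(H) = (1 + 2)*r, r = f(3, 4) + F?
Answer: -9763/2 ≈ -4881.5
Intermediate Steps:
F = 81/2 (F = (5 + (2 + 2))²/2 = (5 + 4)²/2 = (½)*9² = (½)*81 = 81/2 ≈ 40.500)
f(D, S) = D (f(D, S) = 0*S + D = 0 + D = D)
r = 87/2 (r = 3 + 81/2 = 87/2 ≈ 43.500)
J(H) = 261/2 (J(H) = (1 + 2)*(87/2) = 3*(87/2) = 261/2)
-4751 - J(17) = -4751 - 1*261/2 = -4751 - 261/2 = -9763/2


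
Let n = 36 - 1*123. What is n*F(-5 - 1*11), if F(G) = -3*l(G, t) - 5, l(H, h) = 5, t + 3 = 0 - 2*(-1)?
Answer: 1740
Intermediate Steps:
t = -1 (t = -3 + (0 - 2*(-1)) = -3 + (0 + 2) = -3 + 2 = -1)
F(G) = -20 (F(G) = -3*5 - 5 = -15 - 5 = -20)
n = -87 (n = 36 - 123 = -87)
n*F(-5 - 1*11) = -87*(-20) = 1740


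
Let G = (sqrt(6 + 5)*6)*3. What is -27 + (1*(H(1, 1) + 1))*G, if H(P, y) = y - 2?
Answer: -27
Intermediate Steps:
H(P, y) = -2 + y
G = 18*sqrt(11) (G = (sqrt(11)*6)*3 = (6*sqrt(11))*3 = 18*sqrt(11) ≈ 59.699)
-27 + (1*(H(1, 1) + 1))*G = -27 + (1*((-2 + 1) + 1))*(18*sqrt(11)) = -27 + (1*(-1 + 1))*(18*sqrt(11)) = -27 + (1*0)*(18*sqrt(11)) = -27 + 0*(18*sqrt(11)) = -27 + 0 = -27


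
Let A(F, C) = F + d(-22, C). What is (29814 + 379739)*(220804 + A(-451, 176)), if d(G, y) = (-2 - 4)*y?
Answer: 89813744241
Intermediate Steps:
d(G, y) = -6*y
A(F, C) = F - 6*C
(29814 + 379739)*(220804 + A(-451, 176)) = (29814 + 379739)*(220804 + (-451 - 6*176)) = 409553*(220804 + (-451 - 1056)) = 409553*(220804 - 1507) = 409553*219297 = 89813744241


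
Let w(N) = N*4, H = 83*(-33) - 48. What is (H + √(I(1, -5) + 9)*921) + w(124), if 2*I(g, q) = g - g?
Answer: 472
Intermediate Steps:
H = -2787 (H = -2739 - 48 = -2787)
I(g, q) = 0 (I(g, q) = (g - g)/2 = (½)*0 = 0)
w(N) = 4*N
(H + √(I(1, -5) + 9)*921) + w(124) = (-2787 + √(0 + 9)*921) + 4*124 = (-2787 + √9*921) + 496 = (-2787 + 3*921) + 496 = (-2787 + 2763) + 496 = -24 + 496 = 472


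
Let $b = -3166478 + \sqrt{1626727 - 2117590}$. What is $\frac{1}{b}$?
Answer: $- \frac{3166478}{10026583415347} - \frac{i \sqrt{490863}}{10026583415347} \approx -3.1581 \cdot 10^{-7} - 6.9876 \cdot 10^{-11} i$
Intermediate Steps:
$b = -3166478 + i \sqrt{490863}$ ($b = -3166478 + \sqrt{-490863} = -3166478 + i \sqrt{490863} \approx -3.1665 \cdot 10^{6} + 700.62 i$)
$\frac{1}{b} = \frac{1}{-3166478 + i \sqrt{490863}}$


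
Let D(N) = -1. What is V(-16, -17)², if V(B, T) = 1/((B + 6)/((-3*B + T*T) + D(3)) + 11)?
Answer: 28224/3396649 ≈ 0.0083094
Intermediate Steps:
V(B, T) = 1/(11 + (6 + B)/(-1 + T² - 3*B)) (V(B, T) = 1/((B + 6)/((-3*B + T*T) - 1) + 11) = 1/((6 + B)/((-3*B + T²) - 1) + 11) = 1/((6 + B)/((T² - 3*B) - 1) + 11) = 1/((6 + B)/(-1 + T² - 3*B) + 11) = 1/(11 + (6 + B)/(-1 + T² - 3*B)))
V(-16, -17)² = ((1 - 1*(-17)² + 3*(-16))/(5 - 11*(-17)² + 32*(-16)))² = ((1 - 1*289 - 48)/(5 - 11*289 - 512))² = ((1 - 289 - 48)/(5 - 3179 - 512))² = (-336/(-3686))² = (-1/3686*(-336))² = (168/1843)² = 28224/3396649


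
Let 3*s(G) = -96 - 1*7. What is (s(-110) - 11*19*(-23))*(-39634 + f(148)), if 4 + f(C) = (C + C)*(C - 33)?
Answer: -26717388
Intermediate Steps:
s(G) = -103/3 (s(G) = (-96 - 1*7)/3 = (-96 - 7)/3 = (⅓)*(-103) = -103/3)
f(C) = -4 + 2*C*(-33 + C) (f(C) = -4 + (C + C)*(C - 33) = -4 + (2*C)*(-33 + C) = -4 + 2*C*(-33 + C))
(s(-110) - 11*19*(-23))*(-39634 + f(148)) = (-103/3 - 11*19*(-23))*(-39634 + (-4 - 66*148 + 2*148²)) = (-103/3 - 209*(-23))*(-39634 + (-4 - 9768 + 2*21904)) = (-103/3 + 4807)*(-39634 + (-4 - 9768 + 43808)) = 14318*(-39634 + 34036)/3 = (14318/3)*(-5598) = -26717388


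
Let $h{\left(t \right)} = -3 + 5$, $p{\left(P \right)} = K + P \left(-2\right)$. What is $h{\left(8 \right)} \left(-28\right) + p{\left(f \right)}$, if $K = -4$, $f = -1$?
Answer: $-58$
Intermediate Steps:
$p{\left(P \right)} = -4 - 2 P$ ($p{\left(P \right)} = -4 + P \left(-2\right) = -4 - 2 P$)
$h{\left(t \right)} = 2$
$h{\left(8 \right)} \left(-28\right) + p{\left(f \right)} = 2 \left(-28\right) - 2 = -56 + \left(-4 + 2\right) = -56 - 2 = -58$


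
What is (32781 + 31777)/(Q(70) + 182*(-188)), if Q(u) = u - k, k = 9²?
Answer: -64558/34227 ≈ -1.8862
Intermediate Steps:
k = 81
Q(u) = -81 + u (Q(u) = u - 1*81 = u - 81 = -81 + u)
(32781 + 31777)/(Q(70) + 182*(-188)) = (32781 + 31777)/((-81 + 70) + 182*(-188)) = 64558/(-11 - 34216) = 64558/(-34227) = 64558*(-1/34227) = -64558/34227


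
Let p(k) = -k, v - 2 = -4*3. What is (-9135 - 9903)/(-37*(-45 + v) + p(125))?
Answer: -9519/955 ≈ -9.9675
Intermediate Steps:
v = -10 (v = 2 - 4*3 = 2 - 12 = -10)
(-9135 - 9903)/(-37*(-45 + v) + p(125)) = (-9135 - 9903)/(-37*(-45 - 10) - 1*125) = -19038/(-37*(-55) - 125) = -19038/(2035 - 125) = -19038/1910 = -19038*1/1910 = -9519/955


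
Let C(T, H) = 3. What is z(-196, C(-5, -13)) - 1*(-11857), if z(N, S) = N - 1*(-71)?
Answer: 11732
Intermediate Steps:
z(N, S) = 71 + N (z(N, S) = N + 71 = 71 + N)
z(-196, C(-5, -13)) - 1*(-11857) = (71 - 196) - 1*(-11857) = -125 + 11857 = 11732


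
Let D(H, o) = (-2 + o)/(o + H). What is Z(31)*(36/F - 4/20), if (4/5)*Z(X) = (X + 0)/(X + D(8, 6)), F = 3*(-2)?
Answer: -6727/876 ≈ -7.6792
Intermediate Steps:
F = -6
D(H, o) = (-2 + o)/(H + o)
Z(X) = 5*X/(4*(2/7 + X)) (Z(X) = 5*((X + 0)/(X + (-2 + 6)/(8 + 6)))/4 = 5*(X/(X + 4/14))/4 = 5*(X/(X + (1/14)*4))/4 = 5*(X/(X + 2/7))/4 = 5*(X/(2/7 + X))/4 = 5*X/(4*(2/7 + X)))
Z(31)*(36/F - 4/20) = ((35/4)*31/(2 + 7*31))*(36/(-6) - 4/20) = ((35/4)*31/(2 + 217))*(36*(-⅙) - 4*1/20) = ((35/4)*31/219)*(-6 - ⅕) = ((35/4)*31*(1/219))*(-31/5) = (1085/876)*(-31/5) = -6727/876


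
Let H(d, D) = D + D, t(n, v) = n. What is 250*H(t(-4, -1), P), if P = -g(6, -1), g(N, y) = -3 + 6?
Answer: -1500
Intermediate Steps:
g(N, y) = 3
P = -3 (P = -1*3 = -3)
H(d, D) = 2*D
250*H(t(-4, -1), P) = 250*(2*(-3)) = 250*(-6) = -1500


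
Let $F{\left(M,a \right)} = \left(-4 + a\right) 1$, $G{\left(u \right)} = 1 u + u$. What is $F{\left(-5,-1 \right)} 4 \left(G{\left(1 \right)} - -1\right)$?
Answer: $-60$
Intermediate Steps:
$G{\left(u \right)} = 2 u$ ($G{\left(u \right)} = u + u = 2 u$)
$F{\left(M,a \right)} = -4 + a$
$F{\left(-5,-1 \right)} 4 \left(G{\left(1 \right)} - -1\right) = \left(-4 - 1\right) 4 \left(2 \cdot 1 - -1\right) = \left(-5\right) 4 \left(2 + 1\right) = \left(-20\right) 3 = -60$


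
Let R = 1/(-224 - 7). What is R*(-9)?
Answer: 3/77 ≈ 0.038961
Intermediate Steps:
R = -1/231 (R = 1/(-231) = -1/231 ≈ -0.0043290)
R*(-9) = -1/231*(-9) = 3/77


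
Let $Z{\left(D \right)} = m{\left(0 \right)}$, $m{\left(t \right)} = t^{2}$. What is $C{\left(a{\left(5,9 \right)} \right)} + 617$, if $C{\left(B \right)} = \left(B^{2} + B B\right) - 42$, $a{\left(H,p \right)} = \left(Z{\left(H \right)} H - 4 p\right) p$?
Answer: $210527$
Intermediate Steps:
$Z{\left(D \right)} = 0$ ($Z{\left(D \right)} = 0^{2} = 0$)
$a{\left(H,p \right)} = - 4 p^{2}$ ($a{\left(H,p \right)} = \left(0 H - 4 p\right) p = \left(0 - 4 p\right) p = - 4 p p = - 4 p^{2}$)
$C{\left(B \right)} = -42 + 2 B^{2}$ ($C{\left(B \right)} = \left(B^{2} + B^{2}\right) - 42 = 2 B^{2} - 42 = -42 + 2 B^{2}$)
$C{\left(a{\left(5,9 \right)} \right)} + 617 = \left(-42 + 2 \left(- 4 \cdot 9^{2}\right)^{2}\right) + 617 = \left(-42 + 2 \left(\left(-4\right) 81\right)^{2}\right) + 617 = \left(-42 + 2 \left(-324\right)^{2}\right) + 617 = \left(-42 + 2 \cdot 104976\right) + 617 = \left(-42 + 209952\right) + 617 = 209910 + 617 = 210527$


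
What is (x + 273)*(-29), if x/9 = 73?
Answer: -26970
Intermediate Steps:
x = 657 (x = 9*73 = 657)
(x + 273)*(-29) = (657 + 273)*(-29) = 930*(-29) = -26970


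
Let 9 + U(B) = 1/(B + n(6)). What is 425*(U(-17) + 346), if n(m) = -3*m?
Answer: 1002490/7 ≈ 1.4321e+5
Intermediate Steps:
n(m) = -3*m
U(B) = -9 + 1/(-18 + B) (U(B) = -9 + 1/(B - 3*6) = -9 + 1/(B - 18) = -9 + 1/(-18 + B))
425*(U(-17) + 346) = 425*((163 - 9*(-17))/(-18 - 17) + 346) = 425*((163 + 153)/(-35) + 346) = 425*(-1/35*316 + 346) = 425*(-316/35 + 346) = 425*(11794/35) = 1002490/7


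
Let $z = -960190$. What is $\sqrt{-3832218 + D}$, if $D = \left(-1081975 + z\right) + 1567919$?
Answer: $12 i \sqrt{29906} \approx 2075.2 i$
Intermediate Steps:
$D = -474246$ ($D = \left(-1081975 - 960190\right) + 1567919 = -2042165 + 1567919 = -474246$)
$\sqrt{-3832218 + D} = \sqrt{-3832218 - 474246} = \sqrt{-4306464} = 12 i \sqrt{29906}$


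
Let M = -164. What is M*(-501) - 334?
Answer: 81830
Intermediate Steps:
M*(-501) - 334 = -164*(-501) - 334 = 82164 - 334 = 81830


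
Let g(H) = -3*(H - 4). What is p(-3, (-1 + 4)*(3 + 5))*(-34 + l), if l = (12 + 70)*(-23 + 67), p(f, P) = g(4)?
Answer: 0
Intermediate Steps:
g(H) = 12 - 3*H (g(H) = -3*(-4 + H) = 12 - 3*H)
p(f, P) = 0 (p(f, P) = 12 - 3*4 = 12 - 12 = 0)
l = 3608 (l = 82*44 = 3608)
p(-3, (-1 + 4)*(3 + 5))*(-34 + l) = 0*(-34 + 3608) = 0*3574 = 0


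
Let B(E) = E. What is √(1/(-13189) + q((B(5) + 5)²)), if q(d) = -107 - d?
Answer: 2*I*√74395879/1199 ≈ 14.387*I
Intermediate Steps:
√(1/(-13189) + q((B(5) + 5)²)) = √(1/(-13189) + (-107 - (5 + 5)²)) = √(-1/13189 + (-107 - 1*10²)) = √(-1/13189 + (-107 - 1*100)) = √(-1/13189 + (-107 - 100)) = √(-1/13189 - 207) = √(-2730124/13189) = 2*I*√74395879/1199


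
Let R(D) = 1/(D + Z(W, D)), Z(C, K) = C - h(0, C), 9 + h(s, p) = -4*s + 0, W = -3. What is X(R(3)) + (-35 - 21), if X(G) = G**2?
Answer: -4535/81 ≈ -55.988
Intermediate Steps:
h(s, p) = -9 - 4*s (h(s, p) = -9 + (-4*s + 0) = -9 - 4*s)
Z(C, K) = 9 + C (Z(C, K) = C - (-9 - 4*0) = C - (-9 + 0) = C - 1*(-9) = C + 9 = 9 + C)
R(D) = 1/(6 + D) (R(D) = 1/(D + (9 - 3)) = 1/(D + 6) = 1/(6 + D))
X(R(3)) + (-35 - 21) = (1/(6 + 3))**2 + (-35 - 21) = (1/9)**2 - 56 = 1/81 - 56 = -4535/81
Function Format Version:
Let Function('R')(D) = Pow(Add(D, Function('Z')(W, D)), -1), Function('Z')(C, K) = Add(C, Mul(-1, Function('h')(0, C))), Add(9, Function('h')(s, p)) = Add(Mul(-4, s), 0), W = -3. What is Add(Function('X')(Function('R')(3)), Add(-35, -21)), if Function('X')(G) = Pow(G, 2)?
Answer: Rational(-4535, 81) ≈ -55.988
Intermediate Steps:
Function('h')(s, p) = Add(-9, Mul(-4, s)) (Function('h')(s, p) = Add(-9, Add(Mul(-4, s), 0)) = Add(-9, Mul(-4, s)))
Function('Z')(C, K) = Add(9, C) (Function('Z')(C, K) = Add(C, Mul(-1, Add(-9, Mul(-4, 0)))) = Add(C, Mul(-1, Add(-9, 0))) = Add(C, Mul(-1, -9)) = Add(C, 9) = Add(9, C))
Function('R')(D) = Pow(Add(6, D), -1) (Function('R')(D) = Pow(Add(D, Add(9, -3)), -1) = Pow(Add(D, 6), -1) = Pow(Add(6, D), -1))
Add(Function('X')(Function('R')(3)), Add(-35, -21)) = Add(Pow(Pow(Add(6, 3), -1), 2), Add(-35, -21)) = Add(Pow(Pow(9, -1), 2), -56) = Add(Pow(Rational(1, 9), 2), -56) = Add(Rational(1, 81), -56) = Rational(-4535, 81)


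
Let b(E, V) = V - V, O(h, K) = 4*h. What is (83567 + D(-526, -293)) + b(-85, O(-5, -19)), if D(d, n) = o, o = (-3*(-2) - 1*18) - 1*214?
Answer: 83341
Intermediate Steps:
b(E, V) = 0
o = -226 (o = (6 - 18) - 214 = -12 - 214 = -226)
D(d, n) = -226
(83567 + D(-526, -293)) + b(-85, O(-5, -19)) = (83567 - 226) + 0 = 83341 + 0 = 83341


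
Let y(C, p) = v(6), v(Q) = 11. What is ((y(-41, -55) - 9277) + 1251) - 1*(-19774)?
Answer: 11759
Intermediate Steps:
y(C, p) = 11
((y(-41, -55) - 9277) + 1251) - 1*(-19774) = ((11 - 9277) + 1251) - 1*(-19774) = (-9266 + 1251) + 19774 = -8015 + 19774 = 11759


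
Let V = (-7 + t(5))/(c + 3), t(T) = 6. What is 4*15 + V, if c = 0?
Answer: 179/3 ≈ 59.667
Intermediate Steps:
V = -1/3 (V = (-7 + 6)/(0 + 3) = -1/3 ≈ -0.33333)
4*15 + V = 4*15 - 1/3 = 60 - 1/3 = 179/3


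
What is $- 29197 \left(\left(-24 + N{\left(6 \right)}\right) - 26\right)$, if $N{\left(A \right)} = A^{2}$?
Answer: $408758$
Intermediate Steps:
$- 29197 \left(\left(-24 + N{\left(6 \right)}\right) - 26\right) = - 29197 \left(\left(-24 + 6^{2}\right) - 26\right) = - 29197 \left(\left(-24 + 36\right) - 26\right) = - 29197 \left(12 - 26\right) = \left(-29197\right) \left(-14\right) = 408758$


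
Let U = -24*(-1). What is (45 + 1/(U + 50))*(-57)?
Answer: -189867/74 ≈ -2565.8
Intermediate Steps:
U = 24
(45 + 1/(U + 50))*(-57) = (45 + 1/(24 + 50))*(-57) = (45 + 1/74)*(-57) = (3331/74)*(-57) = -189867/74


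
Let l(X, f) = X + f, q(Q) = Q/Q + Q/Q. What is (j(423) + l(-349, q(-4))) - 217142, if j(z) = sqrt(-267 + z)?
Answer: -217489 + 2*sqrt(39) ≈ -2.1748e+5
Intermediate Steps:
q(Q) = 2 (q(Q) = 1 + 1 = 2)
(j(423) + l(-349, q(-4))) - 217142 = (sqrt(-267 + 423) + (-349 + 2)) - 217142 = (sqrt(156) - 347) - 217142 = (2*sqrt(39) - 347) - 217142 = (-347 + 2*sqrt(39)) - 217142 = -217489 + 2*sqrt(39)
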